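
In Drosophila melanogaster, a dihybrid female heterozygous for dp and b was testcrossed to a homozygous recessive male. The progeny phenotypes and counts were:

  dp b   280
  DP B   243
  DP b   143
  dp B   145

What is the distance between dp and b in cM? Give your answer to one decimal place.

35.5 cM

The two most frequent classes, DP B (243) and dp b (280), are the parental types, so the F1 was DP B / dp b.
The recombinant classes are DP b and dp B: 143 + 145 = 288.
Recombination frequency = 288/811 = 0.3551 ≈ 35.5%, i.e. 35.5 cM.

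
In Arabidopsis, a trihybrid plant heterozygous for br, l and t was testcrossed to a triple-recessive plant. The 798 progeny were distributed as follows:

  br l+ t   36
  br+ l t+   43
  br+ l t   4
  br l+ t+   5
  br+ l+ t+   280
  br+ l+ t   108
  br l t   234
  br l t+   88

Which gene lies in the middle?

br

The two most frequent reciprocal classes, br l t and br+ l+ t+, are the parental types, so the F1 was br l t / br+ l+ t+.
The two rarest classes, br+ l t and br l+ t+, are the double crossovers. Comparing them with the parentals, only the br allele has switched, so br is the middle locus and the order is l – br – t.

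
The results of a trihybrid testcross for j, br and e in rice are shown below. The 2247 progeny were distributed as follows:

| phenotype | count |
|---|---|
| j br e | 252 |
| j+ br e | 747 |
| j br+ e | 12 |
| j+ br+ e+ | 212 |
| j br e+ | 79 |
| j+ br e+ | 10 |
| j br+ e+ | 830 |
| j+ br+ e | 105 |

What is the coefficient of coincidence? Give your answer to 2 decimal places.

The two most frequent reciprocal classes, j br+ e+ and j+ br e, are the parental types, so the F1 was j br+ e+ / j+ br e.
The two rarest classes, j br+ e and j+ br e+, are the double crossovers. Comparing them with the parentals, only the e allele has switched, so e is the middle locus and the order is j – e – br.
j–e: (464 + 22)/2247 = 0.2163; e–br: (184 + 22)/2247 = 0.0917.
Expected DCO frequency = 0.2163 × 0.0917 ≈ 0.01983; observed = 22/2247 ≈ 0.00979.
Coefficient of coincidence = 0.00979/0.01983 ≈ 0.49.

0.49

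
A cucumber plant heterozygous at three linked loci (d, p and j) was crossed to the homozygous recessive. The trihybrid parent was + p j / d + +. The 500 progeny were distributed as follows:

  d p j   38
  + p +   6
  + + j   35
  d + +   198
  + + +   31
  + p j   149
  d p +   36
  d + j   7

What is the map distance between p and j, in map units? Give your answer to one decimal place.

16.8 map units

The two rarest classes, + p + and d + j, are the double crossovers. Comparing them with the parentals, only the j allele has switched, so j is the middle locus and the order is d – j – p.
Crossovers in the j–p interval produce the single-crossover classes + + j and d p + (35 + 36 = 71) plus the double crossovers (13).
RF(j–p) = (71 + 13) / 500 = 84/500 = 0.1680 → 16.8 map units.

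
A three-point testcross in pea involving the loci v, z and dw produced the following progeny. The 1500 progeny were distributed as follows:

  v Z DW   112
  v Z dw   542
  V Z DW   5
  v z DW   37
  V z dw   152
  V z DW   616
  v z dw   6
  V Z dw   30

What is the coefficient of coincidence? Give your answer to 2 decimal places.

0.77

The two most frequent reciprocal classes, v Z dw and V z DW, are the parental types, so the F1 was v Z dw / V z DW.
The two rarest classes, v z dw and V Z DW, are the double crossovers. Comparing them with the parentals, only the z allele has switched, so z is the middle locus and the order is dw – z – v.
dw–z: (264 + 11)/1500 = 0.1833; z–v: (67 + 11)/1500 = 0.0520.
Expected DCO frequency = 0.1833 × 0.0520 ≈ 0.00953; observed = 11/1500 ≈ 0.00733.
Coefficient of coincidence = 0.00733/0.00953 ≈ 0.77.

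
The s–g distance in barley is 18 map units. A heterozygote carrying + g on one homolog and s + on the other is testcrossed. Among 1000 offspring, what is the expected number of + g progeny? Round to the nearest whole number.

410

A map distance of 18 map units corresponds to a recombination frequency of 0.180.
The F1 is + g / s +, so + g is a parental gamete class with expected frequency (1 − r)/2 = 0.820/2 = 0.4100.
Expected number = 0.4100 × 1000 = 410.00 ≈ 410.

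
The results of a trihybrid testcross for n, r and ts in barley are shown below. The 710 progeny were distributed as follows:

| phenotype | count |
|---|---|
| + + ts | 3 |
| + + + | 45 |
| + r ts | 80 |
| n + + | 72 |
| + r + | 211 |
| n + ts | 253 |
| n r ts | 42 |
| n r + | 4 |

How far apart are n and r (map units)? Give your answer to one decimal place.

13.2 map units

The two most frequent reciprocal classes, + r + and n + ts, are the parental types, so the F1 was + r + / n + ts.
The two rarest classes, n r + and + + ts, are the double crossovers. Comparing them with the parentals, only the n allele has switched, so n is the middle locus and the order is r – n – ts.
Crossovers in the r–n interval produce the single-crossover classes + + + and n r ts (45 + 42 = 87) plus the double crossovers (7).
RF(r–n) = (87 + 7) / 710 = 94/710 = 0.1324 → 13.2 map units.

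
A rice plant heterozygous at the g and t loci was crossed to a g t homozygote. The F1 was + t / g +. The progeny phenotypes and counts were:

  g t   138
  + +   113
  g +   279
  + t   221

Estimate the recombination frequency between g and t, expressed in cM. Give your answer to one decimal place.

The recombinant classes are + + and g t: 113 + 138 = 251.
Recombination frequency = 251/751 = 0.3342 ≈ 33.4%, i.e. 33.4 cM.

33.4 cM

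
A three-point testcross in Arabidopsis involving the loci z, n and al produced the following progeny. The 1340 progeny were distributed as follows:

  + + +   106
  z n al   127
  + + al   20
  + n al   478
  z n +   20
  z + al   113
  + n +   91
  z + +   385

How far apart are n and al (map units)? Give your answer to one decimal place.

18.2 map units

The two most frequent reciprocal classes, + n al and z + +, are the parental types, so the F1 was + n al / z + +.
The two rarest classes, + + al and z n +, are the double crossovers. Comparing them with the parentals, only the n allele has switched, so n is the middle locus and the order is al – n – z.
Crossovers in the al–n interval produce the single-crossover classes + n + and z + al (91 + 113 = 204) plus the double crossovers (40).
RF(al–n) = (204 + 40) / 1340 = 244/1340 = 0.1821 → 18.2 map units.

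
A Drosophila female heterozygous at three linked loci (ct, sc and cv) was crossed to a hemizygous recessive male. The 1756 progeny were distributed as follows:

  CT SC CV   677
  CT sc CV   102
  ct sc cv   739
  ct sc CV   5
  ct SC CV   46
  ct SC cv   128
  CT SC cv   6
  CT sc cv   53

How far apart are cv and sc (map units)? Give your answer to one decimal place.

13.7 map units

The two most frequent reciprocal classes, ct sc cv and CT SC CV, are the parental types, so the F1 was ct sc cv / CT SC CV.
The two rarest classes, ct sc CV and CT SC cv, are the double crossovers. Comparing them with the parentals, only the cv allele has switched, so cv is the middle locus and the order is ct – cv – sc.
Crossovers in the cv–sc interval produce the single-crossover classes ct SC cv and CT sc CV (128 + 102 = 230) plus the double crossovers (11).
RF(cv–sc) = (230 + 11) / 1756 = 241/1756 = 0.1372 → 13.7 map units.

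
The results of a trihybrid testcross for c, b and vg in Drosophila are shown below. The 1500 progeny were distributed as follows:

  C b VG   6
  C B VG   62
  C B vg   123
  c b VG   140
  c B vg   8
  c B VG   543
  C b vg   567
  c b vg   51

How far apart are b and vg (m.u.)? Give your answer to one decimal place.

18.5 m.u.

The two most frequent reciprocal classes, C b vg and c B VG, are the parental types, so the F1 was C b vg / c B VG.
The two rarest classes, C b VG and c B vg, are the double crossovers. Comparing them with the parentals, only the vg allele has switched, so vg is the middle locus and the order is b – vg – c.
Crossovers in the b–vg interval produce the single-crossover classes C B vg and c b VG (123 + 140 = 263) plus the double crossovers (14).
RF(b–vg) = (263 + 14) / 1500 = 277/1500 = 0.1847 → 18.5 m.u.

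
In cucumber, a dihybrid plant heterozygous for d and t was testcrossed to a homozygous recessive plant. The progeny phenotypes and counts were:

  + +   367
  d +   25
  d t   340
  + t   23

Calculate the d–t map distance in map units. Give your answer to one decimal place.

The two most frequent classes, + + (367) and d t (340), are the parental types, so the F1 was + + / d t.
The recombinant classes are + t and d +: 23 + 25 = 48.
Recombination frequency = 48/755 = 0.0636 ≈ 6.4%, i.e. 6.4 map units.

6.4 map units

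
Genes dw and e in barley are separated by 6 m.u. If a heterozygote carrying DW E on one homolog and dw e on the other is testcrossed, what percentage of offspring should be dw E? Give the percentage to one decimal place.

3.0%

A map distance of 6 m.u. corresponds to a recombination frequency of 0.060.
The F1 is DW E / dw e, so dw E is a recombinant gamete class with expected frequency r/2 = 0.060/2 = 0.0300.
That is 0.0300 = 3.0% of the progeny.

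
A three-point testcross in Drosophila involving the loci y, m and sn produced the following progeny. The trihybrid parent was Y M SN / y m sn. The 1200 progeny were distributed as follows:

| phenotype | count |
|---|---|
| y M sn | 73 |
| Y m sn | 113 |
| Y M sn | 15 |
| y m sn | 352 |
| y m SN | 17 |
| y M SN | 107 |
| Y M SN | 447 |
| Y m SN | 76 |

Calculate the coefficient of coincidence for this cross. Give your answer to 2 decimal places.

The two rarest classes, Y M sn and y m SN, are the double crossovers. Comparing them with the parentals, only the sn allele has switched, so sn is the middle locus and the order is m – sn – y.
m–sn: (149 + 32)/1200 = 0.1508; sn–y: (220 + 32)/1200 = 0.2100.
Expected DCO frequency = 0.1508 × 0.2100 ≈ 0.03167; observed = 32/1200 ≈ 0.02667.
Coefficient of coincidence = 0.02667/0.03167 ≈ 0.84.

0.84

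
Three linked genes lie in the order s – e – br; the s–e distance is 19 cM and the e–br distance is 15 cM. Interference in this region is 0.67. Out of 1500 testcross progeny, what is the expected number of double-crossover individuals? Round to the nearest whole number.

Map distances give recombination frequencies of 0.190 and 0.150 for the two intervals.
With interference 0.67 (so coincidence = 0.33), expected double-crossover frequency = 0.190 × 0.150 × 0.33 = 0.00940.
Expected number = 0.00940 × 1500 = 14.11 ≈ 14.

14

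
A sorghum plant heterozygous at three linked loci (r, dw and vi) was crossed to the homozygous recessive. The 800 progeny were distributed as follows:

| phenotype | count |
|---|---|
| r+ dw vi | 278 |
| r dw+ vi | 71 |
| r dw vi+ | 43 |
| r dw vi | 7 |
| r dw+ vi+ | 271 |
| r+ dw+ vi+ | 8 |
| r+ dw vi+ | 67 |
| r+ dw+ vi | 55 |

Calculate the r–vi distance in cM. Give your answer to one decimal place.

The two most frequent reciprocal classes, r dw+ vi+ and r+ dw vi, are the parental types, so the F1 was r dw+ vi+ / r+ dw vi.
The two rarest classes, r+ dw+ vi+ and r dw vi, are the double crossovers. Comparing them with the parentals, only the r allele has switched, so r is the middle locus and the order is dw – r – vi.
Crossovers in the r–vi interval produce the single-crossover classes r dw+ vi and r+ dw vi+ (71 + 67 = 138) plus the double crossovers (15).
RF(r–vi) = (138 + 15) / 800 = 153/800 = 0.1913 → 19.1 cM.

19.1 cM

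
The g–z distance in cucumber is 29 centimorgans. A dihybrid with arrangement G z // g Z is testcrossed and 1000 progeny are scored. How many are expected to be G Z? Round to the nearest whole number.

A map distance of 29 centimorgans corresponds to a recombination frequency of 0.290.
The F1 is G z / g Z, so G Z is a recombinant gamete class with expected frequency r/2 = 0.290/2 = 0.1450.
Expected number = 0.1450 × 1000 = 145.00 ≈ 145.

145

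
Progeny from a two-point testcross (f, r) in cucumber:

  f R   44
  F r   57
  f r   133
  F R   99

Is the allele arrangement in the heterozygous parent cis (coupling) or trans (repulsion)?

The two most frequent classes are F R (99) and f r (133); these are the parental (non-recombinant) types.
So the F1 carried F R on one chromosome and f r on the other — the recessive alleles are on the same chromosome (cis / coupling).

cis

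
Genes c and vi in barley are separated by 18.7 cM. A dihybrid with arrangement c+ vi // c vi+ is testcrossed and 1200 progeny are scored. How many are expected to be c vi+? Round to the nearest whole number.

A map distance of 18.7 cM corresponds to a recombination frequency of 0.187.
The F1 is c+ vi / c vi+, so c vi+ is a parental gamete class with expected frequency (1 − r)/2 = 0.813/2 = 0.4065.
Expected number = 0.4065 × 1200 = 487.80 ≈ 488.

488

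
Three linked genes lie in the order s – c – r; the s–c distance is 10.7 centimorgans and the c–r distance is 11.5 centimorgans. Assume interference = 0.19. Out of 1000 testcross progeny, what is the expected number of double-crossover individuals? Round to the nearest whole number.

Map distances give recombination frequencies of 0.107 and 0.115 for the two intervals.
With interference 0.19 (so coincidence = 0.81), expected double-crossover frequency = 0.107 × 0.115 × 0.81 = 0.00997.
Expected number = 0.00997 × 1000 = 9.97 ≈ 10.

10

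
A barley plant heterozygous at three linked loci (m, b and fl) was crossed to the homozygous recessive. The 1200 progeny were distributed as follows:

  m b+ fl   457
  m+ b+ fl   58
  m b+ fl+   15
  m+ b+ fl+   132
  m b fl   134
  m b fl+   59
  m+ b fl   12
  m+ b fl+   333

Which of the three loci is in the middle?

The two most frequent reciprocal classes, m+ b fl+ and m b+ fl, are the parental types, so the F1 was m+ b fl+ / m b+ fl.
The two rarest classes, m+ b fl and m b+ fl+, are the double crossovers. Comparing them with the parentals, only the fl allele has switched, so fl is the middle locus and the order is b – fl – m.

fl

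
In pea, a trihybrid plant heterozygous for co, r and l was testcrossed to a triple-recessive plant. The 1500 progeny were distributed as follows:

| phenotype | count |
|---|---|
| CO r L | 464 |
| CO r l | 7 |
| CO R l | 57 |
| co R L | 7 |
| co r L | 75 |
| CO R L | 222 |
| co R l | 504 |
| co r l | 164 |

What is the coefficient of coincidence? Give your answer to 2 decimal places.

The two most frequent reciprocal classes, CO r L and co R l, are the parental types, so the F1 was CO r L / co R l.
The two rarest classes, CO r l and co R L, are the double crossovers. Comparing them with the parentals, only the l allele has switched, so l is the middle locus and the order is co – l – r.
co–l: (132 + 14)/1500 = 0.0973; l–r: (386 + 14)/1500 = 0.2667.
Expected DCO frequency = 0.0973 × 0.2667 ≈ 0.02595; observed = 14/1500 ≈ 0.00933.
Coefficient of coincidence = 0.00933/0.02595 ≈ 0.36.

0.36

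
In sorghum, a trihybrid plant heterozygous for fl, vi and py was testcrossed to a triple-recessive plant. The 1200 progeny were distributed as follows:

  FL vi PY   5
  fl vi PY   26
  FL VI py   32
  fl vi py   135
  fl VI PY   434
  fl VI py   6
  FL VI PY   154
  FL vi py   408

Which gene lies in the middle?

py

The two most frequent reciprocal classes, fl VI PY and FL vi py, are the parental types, so the F1 was fl VI PY / FL vi py.
The two rarest classes, fl VI py and FL vi PY, are the double crossovers. Comparing them with the parentals, only the py allele has switched, so py is the middle locus and the order is fl – py – vi.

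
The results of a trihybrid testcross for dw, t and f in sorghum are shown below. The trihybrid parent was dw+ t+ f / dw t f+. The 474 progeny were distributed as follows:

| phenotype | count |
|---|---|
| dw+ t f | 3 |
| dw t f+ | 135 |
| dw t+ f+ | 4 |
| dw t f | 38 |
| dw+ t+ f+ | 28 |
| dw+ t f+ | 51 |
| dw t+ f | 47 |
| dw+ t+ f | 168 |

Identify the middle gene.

The two rarest classes, dw+ t f and dw t+ f+, are the double crossovers. Comparing them with the parentals, only the t allele has switched, so t is the middle locus and the order is dw – t – f.

t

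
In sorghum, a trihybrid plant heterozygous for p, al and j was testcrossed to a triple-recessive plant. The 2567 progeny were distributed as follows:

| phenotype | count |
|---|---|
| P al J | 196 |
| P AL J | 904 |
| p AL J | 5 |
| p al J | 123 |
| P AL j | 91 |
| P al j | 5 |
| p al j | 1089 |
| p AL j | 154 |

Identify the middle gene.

p

The two most frequent reciprocal classes, p al j and P AL J, are the parental types, so the F1 was p al j / P AL J.
The two rarest classes, P al j and p AL J, are the double crossovers. Comparing them with the parentals, only the p allele has switched, so p is the middle locus and the order is j – p – al.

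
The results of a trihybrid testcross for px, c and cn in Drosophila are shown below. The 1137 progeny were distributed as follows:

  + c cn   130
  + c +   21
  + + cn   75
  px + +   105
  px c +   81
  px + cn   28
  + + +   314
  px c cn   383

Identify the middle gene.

c

The two most frequent reciprocal classes, px c cn and + + +, are the parental types, so the F1 was px c cn / + + +.
The two rarest classes, px + cn and + c +, are the double crossovers. Comparing them with the parentals, only the c allele has switched, so c is the middle locus and the order is cn – c – px.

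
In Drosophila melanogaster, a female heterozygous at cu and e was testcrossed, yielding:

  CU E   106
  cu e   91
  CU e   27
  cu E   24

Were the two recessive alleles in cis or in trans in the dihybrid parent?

The two most frequent classes are CU E (106) and cu e (91); these are the parental (non-recombinant) types.
So the F1 carried CU E on one chromosome and cu e on the other — the recessive alleles are on the same chromosome (cis / coupling).

cis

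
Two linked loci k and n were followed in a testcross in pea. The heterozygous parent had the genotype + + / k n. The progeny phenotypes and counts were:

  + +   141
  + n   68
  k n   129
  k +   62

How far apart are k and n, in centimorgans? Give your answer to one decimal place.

The recombinant classes are + n and k +: 68 + 62 = 130.
Recombination frequency = 130/400 = 0.3250 ≈ 32.5%, i.e. 32.5 centimorgans.

32.5 centimorgans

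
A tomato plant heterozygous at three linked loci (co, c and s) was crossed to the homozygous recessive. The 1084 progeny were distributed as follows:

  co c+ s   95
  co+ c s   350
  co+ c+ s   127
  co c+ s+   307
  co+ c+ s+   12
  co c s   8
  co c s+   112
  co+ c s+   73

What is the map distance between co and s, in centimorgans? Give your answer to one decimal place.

17.3 centimorgans

The two most frequent reciprocal classes, co c+ s+ and co+ c s, are the parental types, so the F1 was co c+ s+ / co+ c s.
The two rarest classes, co+ c+ s+ and co c s, are the double crossovers. Comparing them with the parentals, only the co allele has switched, so co is the middle locus and the order is c – co – s.
Crossovers in the co–s interval produce the single-crossover classes co c+ s and co+ c s+ (95 + 73 = 168) plus the double crossovers (20).
RF(co–s) = (168 + 20) / 1084 = 188/1084 = 0.1734 → 17.3 centimorgans.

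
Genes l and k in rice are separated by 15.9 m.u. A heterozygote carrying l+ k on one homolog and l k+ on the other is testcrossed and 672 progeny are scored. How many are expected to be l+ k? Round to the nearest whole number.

A map distance of 15.9 m.u. corresponds to a recombination frequency of 0.159.
The F1 is l+ k / l k+, so l+ k is a parental gamete class with expected frequency (1 − r)/2 = 0.841/2 = 0.4205.
Expected number = 0.4205 × 672 = 282.58 ≈ 283.

283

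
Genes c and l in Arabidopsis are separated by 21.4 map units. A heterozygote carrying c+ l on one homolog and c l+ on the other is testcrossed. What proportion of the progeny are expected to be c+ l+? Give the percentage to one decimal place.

10.7%

A map distance of 21.4 map units corresponds to a recombination frequency of 0.214.
The F1 is c+ l / c l+, so c+ l+ is a recombinant gamete class with expected frequency r/2 = 0.214/2 = 0.1070.
That is 0.1070 = 10.7% of the progeny.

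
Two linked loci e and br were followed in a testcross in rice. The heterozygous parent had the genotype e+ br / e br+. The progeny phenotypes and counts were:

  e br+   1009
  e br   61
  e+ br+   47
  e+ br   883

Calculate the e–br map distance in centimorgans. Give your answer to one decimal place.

5.4 centimorgans

The recombinant classes are e+ br+ and e br: 47 + 61 = 108.
Recombination frequency = 108/2000 = 0.0540 ≈ 5.4%, i.e. 5.4 centimorgans.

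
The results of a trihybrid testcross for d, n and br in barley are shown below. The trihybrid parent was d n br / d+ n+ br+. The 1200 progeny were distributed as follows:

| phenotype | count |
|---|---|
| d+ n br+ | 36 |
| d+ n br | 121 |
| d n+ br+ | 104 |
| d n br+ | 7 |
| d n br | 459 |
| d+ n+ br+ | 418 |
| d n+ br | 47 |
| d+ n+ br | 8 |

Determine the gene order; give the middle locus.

br

The two rarest classes, d n br+ and d+ n+ br, are the double crossovers. Comparing them with the parentals, only the br allele has switched, so br is the middle locus and the order is n – br – d.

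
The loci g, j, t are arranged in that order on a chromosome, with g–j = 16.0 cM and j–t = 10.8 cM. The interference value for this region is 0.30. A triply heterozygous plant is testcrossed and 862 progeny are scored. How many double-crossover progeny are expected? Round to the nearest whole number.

10

Map distances give recombination frequencies of 0.160 and 0.108 for the two intervals.
With interference 0.30 (so coincidence = 0.70), expected double-crossover frequency = 0.160 × 0.108 × 0.70 = 0.01210.
Expected number = 0.01210 × 862 = 10.43 ≈ 10.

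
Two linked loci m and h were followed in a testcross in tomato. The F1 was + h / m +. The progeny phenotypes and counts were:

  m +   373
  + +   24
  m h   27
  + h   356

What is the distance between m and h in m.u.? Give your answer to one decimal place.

The recombinant classes are + + and m h: 24 + 27 = 51.
Recombination frequency = 51/780 = 0.0654 ≈ 6.5%, i.e. 6.5 m.u.

6.5 m.u.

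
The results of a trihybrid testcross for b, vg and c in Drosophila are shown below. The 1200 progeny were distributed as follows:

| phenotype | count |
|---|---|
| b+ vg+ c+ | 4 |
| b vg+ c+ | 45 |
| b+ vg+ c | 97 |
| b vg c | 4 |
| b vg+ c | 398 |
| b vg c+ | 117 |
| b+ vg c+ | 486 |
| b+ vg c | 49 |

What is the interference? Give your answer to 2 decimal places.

0.58

The two most frequent reciprocal classes, b vg+ c and b+ vg c+, are the parental types, so the F1 was b vg+ c / b+ vg c+.
The two rarest classes, b vg c and b+ vg+ c+, are the double crossovers. Comparing them with the parentals, only the vg allele has switched, so vg is the middle locus and the order is b – vg – c.
b–vg: (214 + 8)/1200 = 0.1850; vg–c: (94 + 8)/1200 = 0.0850.
Expected DCO frequency = 0.1850 × 0.0850 ≈ 0.01572; observed = 8/1200 ≈ 0.00667.
Coefficient of coincidence = 0.00667/0.01572 ≈ 0.42; interference = 1 − 0.42 = 0.58.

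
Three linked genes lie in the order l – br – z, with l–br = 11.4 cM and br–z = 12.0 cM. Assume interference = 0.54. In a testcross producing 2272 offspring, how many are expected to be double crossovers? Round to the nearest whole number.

Map distances give recombination frequencies of 0.114 and 0.120 for the two intervals.
With interference 0.54 (so coincidence = 0.46), expected double-crossover frequency = 0.114 × 0.120 × 0.46 = 0.00629.
Expected number = 0.00629 × 2272 = 14.30 ≈ 14.

14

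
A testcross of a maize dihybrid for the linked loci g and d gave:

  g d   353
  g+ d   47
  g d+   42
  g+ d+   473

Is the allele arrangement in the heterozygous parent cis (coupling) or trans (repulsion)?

The two most frequent classes are g+ d+ (473) and g d (353); these are the parental (non-recombinant) types.
So the F1 carried g+ d+ on one chromosome and g d on the other — the recessive alleles are on the same chromosome (cis / coupling).

cis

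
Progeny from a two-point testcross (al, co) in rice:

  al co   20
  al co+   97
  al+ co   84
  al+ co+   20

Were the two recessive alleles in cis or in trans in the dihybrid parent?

trans

The two most frequent classes are al+ co (84) and al co+ (97); these are the parental (non-recombinant) types.
So the F1 carried al+ co on one chromosome and al co+ on the other — the recessive alleles are on opposite chromosomes (trans / repulsion).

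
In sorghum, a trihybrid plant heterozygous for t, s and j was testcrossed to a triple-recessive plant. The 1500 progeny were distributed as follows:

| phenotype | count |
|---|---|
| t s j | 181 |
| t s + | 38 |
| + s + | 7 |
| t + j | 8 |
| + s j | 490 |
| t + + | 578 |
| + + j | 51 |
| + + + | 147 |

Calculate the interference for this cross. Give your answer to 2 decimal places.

The two most frequent reciprocal classes, + s j and t + +, are the parental types, so the F1 was + s j / t + +.
The two rarest classes, + s + and t + j, are the double crossovers. Comparing them with the parentals, only the j allele has switched, so j is the middle locus and the order is t – j – s.
t–j: (328 + 15)/1500 = 0.2287; j–s: (89 + 15)/1500 = 0.0693.
Expected DCO frequency = 0.2287 × 0.0693 ≈ 0.01585; observed = 15/1500 ≈ 0.01000.
Coefficient of coincidence = 0.01000/0.01585 ≈ 0.63; interference = 1 − 0.63 = 0.37.

0.37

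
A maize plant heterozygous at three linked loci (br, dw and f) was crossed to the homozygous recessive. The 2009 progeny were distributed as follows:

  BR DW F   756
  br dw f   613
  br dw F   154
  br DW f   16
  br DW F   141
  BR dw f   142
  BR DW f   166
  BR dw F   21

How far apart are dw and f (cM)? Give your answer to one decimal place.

The two most frequent reciprocal classes, BR DW F and br dw f, are the parental types, so the F1 was BR DW F / br dw f.
The two rarest classes, BR dw F and br DW f, are the double crossovers. Comparing them with the parentals, only the dw allele has switched, so dw is the middle locus and the order is f – dw – br.
Crossovers in the f–dw interval produce the single-crossover classes BR DW f and br dw F (166 + 154 = 320) plus the double crossovers (37).
RF(f–dw) = (320 + 37) / 2009 = 357/2009 = 0.1777 → 17.8 cM.

17.8 cM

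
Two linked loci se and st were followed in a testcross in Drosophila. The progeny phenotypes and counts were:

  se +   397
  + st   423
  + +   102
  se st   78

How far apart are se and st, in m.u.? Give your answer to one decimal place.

18.0 m.u.

The two most frequent classes, + st (423) and se + (397), are the parental types, so the F1 was + st / se +.
The recombinant classes are + + and se st: 102 + 78 = 180.
Recombination frequency = 180/1000 = 0.1800 ≈ 18.0%, i.e. 18.0 m.u.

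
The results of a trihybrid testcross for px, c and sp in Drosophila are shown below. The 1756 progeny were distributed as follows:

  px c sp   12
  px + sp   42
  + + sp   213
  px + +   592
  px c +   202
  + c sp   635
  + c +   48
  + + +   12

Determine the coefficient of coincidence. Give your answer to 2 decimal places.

The two most frequent reciprocal classes, px + + and + c sp, are the parental types, so the F1 was px + + / + c sp.
The two rarest classes, + + + and px c sp, are the double crossovers. Comparing them with the parentals, only the px allele has switched, so px is the middle locus and the order is c – px – sp.
c–px: (415 + 24)/1756 = 0.2500; px–sp: (90 + 24)/1756 = 0.0649.
Expected DCO frequency = 0.2500 × 0.0649 ≈ 0.01622; observed = 24/1756 ≈ 0.01367.
Coefficient of coincidence = 0.01367/0.01622 ≈ 0.84.

0.84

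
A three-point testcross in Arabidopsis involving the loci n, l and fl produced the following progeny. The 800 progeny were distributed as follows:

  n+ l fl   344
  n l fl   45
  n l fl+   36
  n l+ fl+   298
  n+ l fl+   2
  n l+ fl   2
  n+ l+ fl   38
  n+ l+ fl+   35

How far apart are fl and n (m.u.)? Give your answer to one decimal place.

10.5 m.u.

The two most frequent reciprocal classes, n l+ fl+ and n+ l fl, are the parental types, so the F1 was n l+ fl+ / n+ l fl.
The two rarest classes, n l+ fl and n+ l fl+, are the double crossovers. Comparing them with the parentals, only the fl allele has switched, so fl is the middle locus and the order is n – fl – l.
Crossovers in the n–fl interval produce the single-crossover classes n+ l+ fl+ and n l fl (35 + 45 = 80) plus the double crossovers (4).
RF(n–fl) = (80 + 4) / 800 = 84/800 = 0.1050 → 10.5 m.u.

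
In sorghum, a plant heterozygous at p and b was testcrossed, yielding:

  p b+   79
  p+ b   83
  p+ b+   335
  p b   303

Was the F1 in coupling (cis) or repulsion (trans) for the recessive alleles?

The two most frequent classes are p+ b+ (335) and p b (303); these are the parental (non-recombinant) types.
So the F1 carried p+ b+ on one chromosome and p b on the other — the recessive alleles are on the same chromosome (cis / coupling).

cis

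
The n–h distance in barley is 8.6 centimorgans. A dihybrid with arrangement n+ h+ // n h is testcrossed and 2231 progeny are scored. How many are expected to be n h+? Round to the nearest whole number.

A map distance of 8.6 centimorgans corresponds to a recombination frequency of 0.086.
The F1 is n+ h+ / n h, so n h+ is a recombinant gamete class with expected frequency r/2 = 0.086/2 = 0.0430.
Expected number = 0.0430 × 2231 = 95.93 ≈ 96.

96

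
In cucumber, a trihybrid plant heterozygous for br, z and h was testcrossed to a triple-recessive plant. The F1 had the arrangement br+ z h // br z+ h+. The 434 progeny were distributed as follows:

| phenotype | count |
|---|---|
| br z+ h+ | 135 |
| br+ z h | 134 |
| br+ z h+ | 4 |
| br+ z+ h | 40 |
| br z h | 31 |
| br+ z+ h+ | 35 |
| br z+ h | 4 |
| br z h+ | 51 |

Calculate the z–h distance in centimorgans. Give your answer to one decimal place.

22.8 centimorgans

The two rarest classes, br+ z h+ and br z+ h, are the double crossovers. Comparing them with the parentals, only the h allele has switched, so h is the middle locus and the order is z – h – br.
Crossovers in the z–h interval produce the single-crossover classes br+ z+ h and br z h+ (40 + 51 = 91) plus the double crossovers (8).
RF(z–h) = (91 + 8) / 434 = 99/434 = 0.2281 → 22.8 centimorgans.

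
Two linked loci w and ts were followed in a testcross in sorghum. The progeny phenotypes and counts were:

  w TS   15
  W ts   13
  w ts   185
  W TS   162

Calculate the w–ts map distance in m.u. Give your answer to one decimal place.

7.5 m.u.

The two most frequent classes, W TS (162) and w ts (185), are the parental types, so the F1 was W TS / w ts.
The recombinant classes are W ts and w TS: 13 + 15 = 28.
Recombination frequency = 28/375 = 0.0747 ≈ 7.5%, i.e. 7.5 m.u.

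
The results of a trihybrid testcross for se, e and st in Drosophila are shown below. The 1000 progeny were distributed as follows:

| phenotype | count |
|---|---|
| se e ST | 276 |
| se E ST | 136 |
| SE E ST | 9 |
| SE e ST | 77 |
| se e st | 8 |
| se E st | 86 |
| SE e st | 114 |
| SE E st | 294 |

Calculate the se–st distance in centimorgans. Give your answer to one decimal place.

18.0 centimorgans

The two most frequent reciprocal classes, SE E st and se e ST, are the parental types, so the F1 was SE E st / se e ST.
The two rarest classes, SE E ST and se e st, are the double crossovers. Comparing them with the parentals, only the st allele has switched, so st is the middle locus and the order is e – st – se.
Crossovers in the st–se interval produce the single-crossover classes se E st and SE e ST (86 + 77 = 163) plus the double crossovers (17).
RF(st–se) = (163 + 17) / 1000 = 180/1000 = 0.1800 → 18.0 centimorgans.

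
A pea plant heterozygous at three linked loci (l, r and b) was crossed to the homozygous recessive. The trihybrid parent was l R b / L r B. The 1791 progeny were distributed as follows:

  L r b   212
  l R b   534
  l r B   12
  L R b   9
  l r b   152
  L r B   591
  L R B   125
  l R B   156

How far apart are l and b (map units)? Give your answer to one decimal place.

21.7 map units

The two rarest classes, L R b and l r B, are the double crossovers. Comparing them with the parentals, only the l allele has switched, so l is the middle locus and the order is r – l – b.
Crossovers in the l–b interval produce the single-crossover classes l R B and L r b (156 + 212 = 368) plus the double crossovers (21).
RF(l–b) = (368 + 21) / 1791 = 389/1791 = 0.2172 → 21.7 map units.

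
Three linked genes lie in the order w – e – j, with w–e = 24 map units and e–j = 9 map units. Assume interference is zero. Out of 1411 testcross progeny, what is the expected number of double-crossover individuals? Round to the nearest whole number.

Map distances give recombination frequencies of 0.240 and 0.090 for the two intervals.
With no interference, expected double-crossover frequency = 0.240 × 0.090 = 0.02160.
Expected number = 0.02160 × 1411 = 30.48 ≈ 30.

30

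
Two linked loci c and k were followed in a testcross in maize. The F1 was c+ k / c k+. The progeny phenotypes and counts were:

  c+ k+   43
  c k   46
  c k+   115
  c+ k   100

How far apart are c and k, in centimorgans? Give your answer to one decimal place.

29.3 centimorgans

The recombinant classes are c+ k+ and c k: 43 + 46 = 89.
Recombination frequency = 89/304 = 0.2928 ≈ 29.3%, i.e. 29.3 centimorgans.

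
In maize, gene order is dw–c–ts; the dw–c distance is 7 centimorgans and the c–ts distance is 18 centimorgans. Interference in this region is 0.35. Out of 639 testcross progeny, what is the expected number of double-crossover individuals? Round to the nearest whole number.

5

Map distances give recombination frequencies of 0.070 and 0.180 for the two intervals.
With interference 0.35 (so coincidence = 0.65), expected double-crossover frequency = 0.070 × 0.180 × 0.65 = 0.00819.
Expected number = 0.00819 × 639 = 5.23 ≈ 5.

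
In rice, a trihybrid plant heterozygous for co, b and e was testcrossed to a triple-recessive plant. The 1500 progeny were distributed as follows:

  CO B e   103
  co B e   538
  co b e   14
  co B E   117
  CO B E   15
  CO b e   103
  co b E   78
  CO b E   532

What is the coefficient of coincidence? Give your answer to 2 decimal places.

The two most frequent reciprocal classes, co B e and CO b E, are the parental types, so the F1 was co B e / CO b E.
The two rarest classes, co b e and CO B E, are the double crossovers. Comparing them with the parentals, only the b allele has switched, so b is the middle locus and the order is e – b – co.
e–b: (220 + 29)/1500 = 0.1660; b–co: (181 + 29)/1500 = 0.1400.
Expected DCO frequency = 0.1660 × 0.1400 ≈ 0.02324; observed = 29/1500 ≈ 0.01933.
Coefficient of coincidence = 0.01933/0.02324 ≈ 0.83.

0.83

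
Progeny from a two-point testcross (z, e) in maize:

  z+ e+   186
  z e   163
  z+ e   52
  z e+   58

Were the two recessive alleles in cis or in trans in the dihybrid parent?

cis

The two most frequent classes are z+ e+ (186) and z e (163); these are the parental (non-recombinant) types.
So the F1 carried z+ e+ on one chromosome and z e on the other — the recessive alleles are on the same chromosome (cis / coupling).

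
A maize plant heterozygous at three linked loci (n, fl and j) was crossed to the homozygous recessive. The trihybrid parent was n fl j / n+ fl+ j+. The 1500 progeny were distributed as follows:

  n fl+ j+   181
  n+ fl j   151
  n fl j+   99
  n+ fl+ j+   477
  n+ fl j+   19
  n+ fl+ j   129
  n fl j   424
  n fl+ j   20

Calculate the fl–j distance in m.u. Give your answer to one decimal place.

The two rarest classes, n fl+ j and n+ fl j+, are the double crossovers. Comparing them with the parentals, only the fl allele has switched, so fl is the middle locus and the order is j – fl – n.
Crossovers in the j–fl interval produce the single-crossover classes n fl j+ and n+ fl+ j (99 + 129 = 228) plus the double crossovers (39).
RF(j–fl) = (228 + 39) / 1500 = 267/1500 = 0.1780 → 17.8 m.u.

17.8 m.u.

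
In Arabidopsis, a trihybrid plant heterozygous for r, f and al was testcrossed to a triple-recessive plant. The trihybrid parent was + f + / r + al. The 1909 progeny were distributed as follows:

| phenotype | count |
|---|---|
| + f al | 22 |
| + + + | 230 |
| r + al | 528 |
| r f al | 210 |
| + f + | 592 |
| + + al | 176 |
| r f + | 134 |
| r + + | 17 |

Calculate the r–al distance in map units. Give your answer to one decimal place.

18.3 map units

The two rarest classes, + f al and r + +, are the double crossovers. Comparing them with the parentals, only the al allele has switched, so al is the middle locus and the order is f – al – r.
Crossovers in the al–r interval produce the single-crossover classes r f + and + + al (134 + 176 = 310) plus the double crossovers (39).
RF(al–r) = (310 + 39) / 1909 = 349/1909 = 0.1828 → 18.3 map units.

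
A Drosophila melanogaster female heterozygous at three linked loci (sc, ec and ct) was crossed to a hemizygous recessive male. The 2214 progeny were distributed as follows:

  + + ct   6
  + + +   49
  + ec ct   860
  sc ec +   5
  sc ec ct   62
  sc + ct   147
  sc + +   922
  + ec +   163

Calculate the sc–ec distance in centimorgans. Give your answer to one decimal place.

The two most frequent reciprocal classes, + ec ct and sc + +, are the parental types, so the F1 was + ec ct / sc + +.
The two rarest classes, + + ct and sc ec +, are the double crossovers. Comparing them with the parentals, only the ec allele has switched, so ec is the middle locus and the order is sc – ec – ct.
Crossovers in the sc–ec interval produce the single-crossover classes sc ec ct and + + + (62 + 49 = 111) plus the double crossovers (11).
RF(sc–ec) = (111 + 11) / 2214 = 122/2214 = 0.0551 → 5.5 centimorgans.

5.5 centimorgans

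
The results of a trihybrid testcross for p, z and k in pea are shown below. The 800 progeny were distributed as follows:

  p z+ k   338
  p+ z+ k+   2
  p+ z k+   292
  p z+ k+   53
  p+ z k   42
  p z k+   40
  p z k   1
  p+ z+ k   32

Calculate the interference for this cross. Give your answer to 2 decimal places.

The two most frequent reciprocal classes, p z+ k and p+ z k+, are the parental types, so the F1 was p z+ k / p+ z k+.
The two rarest classes, p z k and p+ z+ k+, are the double crossovers. Comparing them with the parentals, only the z allele has switched, so z is the middle locus and the order is k – z – p.
k–z: (95 + 3)/800 = 0.1225; z–p: (72 + 3)/800 = 0.0938.
Expected DCO frequency = 0.1225 × 0.0938 ≈ 0.01149; observed = 3/800 ≈ 0.00375.
Coefficient of coincidence = 0.00375/0.01149 ≈ 0.33; interference = 1 − 0.33 = 0.67.

0.67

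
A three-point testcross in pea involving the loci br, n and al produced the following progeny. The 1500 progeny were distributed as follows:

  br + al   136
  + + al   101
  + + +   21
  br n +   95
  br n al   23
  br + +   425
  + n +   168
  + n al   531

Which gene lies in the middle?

The two most frequent reciprocal classes, br + + and + n al, are the parental types, so the F1 was br + + / + n al.
The two rarest classes, + + + and br n al, are the double crossovers. Comparing them with the parentals, only the br allele has switched, so br is the middle locus and the order is al – br – n.

br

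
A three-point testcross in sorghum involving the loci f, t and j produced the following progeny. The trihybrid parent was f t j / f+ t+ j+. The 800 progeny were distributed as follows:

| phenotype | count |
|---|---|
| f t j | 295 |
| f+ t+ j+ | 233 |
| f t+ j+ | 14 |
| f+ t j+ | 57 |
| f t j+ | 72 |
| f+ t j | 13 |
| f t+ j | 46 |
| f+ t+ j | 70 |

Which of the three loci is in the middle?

f

The two rarest classes, f+ t j and f t+ j+, are the double crossovers. Comparing them with the parentals, only the f allele has switched, so f is the middle locus and the order is t – f – j.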